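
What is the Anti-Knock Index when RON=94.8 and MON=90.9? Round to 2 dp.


AKI = (RON + MON) / 2
AKI = (94.8 + 90.9) / 2
AKI = 185.7 / 2 = 92.85


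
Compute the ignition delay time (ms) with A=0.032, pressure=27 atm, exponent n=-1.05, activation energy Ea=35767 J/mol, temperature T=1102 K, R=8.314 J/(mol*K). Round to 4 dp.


tau = A * P^n * exp(Ea/(R*T))
P^n = 27^(-1.05) = 0.03141001
Ea/(R*T) = 35767/(8.314*1102) = 3.903830
exp(Ea/(R*T)) = 49.592025
tau = 0.032 * 0.03141001 * 49.592025 = 0.0498 ms


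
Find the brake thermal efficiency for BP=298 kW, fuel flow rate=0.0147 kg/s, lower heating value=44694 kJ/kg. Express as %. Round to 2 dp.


eta_BTE = (BP / (mf * LHV)) * 100
Denominator = 0.0147 * 44694 = 657.0018 kW
eta_BTE = (298 / 657.0018) * 100 = 45.36%


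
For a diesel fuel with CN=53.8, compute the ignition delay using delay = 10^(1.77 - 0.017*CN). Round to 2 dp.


delay = 10^(1.77 - 0.017*CN)
Exponent = 1.77 - 0.017*53.8 = 0.8554
delay = 10^0.8554 = 7.17 ms


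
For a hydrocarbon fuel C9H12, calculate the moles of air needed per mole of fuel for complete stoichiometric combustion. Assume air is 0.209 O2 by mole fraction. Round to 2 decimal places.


Balanced combustion: C9H12 + 12 O2 -> 9 CO2 + 6 H2O
O2 needed = C + H/4 = 9 + 12/4 = 12.00 moles
Air moles = O2 / 0.209 = 12.00 / 0.209 = 57.42 moles air


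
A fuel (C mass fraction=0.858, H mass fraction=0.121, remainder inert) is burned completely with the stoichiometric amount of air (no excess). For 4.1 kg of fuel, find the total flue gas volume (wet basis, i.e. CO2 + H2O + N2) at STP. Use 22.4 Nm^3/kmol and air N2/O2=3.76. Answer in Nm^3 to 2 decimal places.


Per kg fuel: CO2 = (C/12 kmol)*22.4 = (0.858/12)*22.4 = 1.60160 Nm^3
Per kg fuel: H2O = (H/2 kmol)*22.4 = (0.121/2)*22.4 = 1.35520 Nm^3
O2 needed per kg fuel = C/12 + H/4 = 0.858/12 + 0.121/4 = 0.10175000 kmol
Per kg fuel: N2 = O2*3.76*22.4 = 0.10175000*3.76*22.4 = 8.56979 Nm^3
Total per kg = 1.60160 + 1.35520 + 8.56979 = 11.52659 Nm^3
Total = 11.52659 * 4.1 = 47.26 Nm^3


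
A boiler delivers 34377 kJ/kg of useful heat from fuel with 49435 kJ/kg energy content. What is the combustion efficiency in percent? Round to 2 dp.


Efficiency = (Q_useful / Q_fuel) * 100
Efficiency = (34377 / 49435) * 100
Efficiency = 0.6954 * 100 = 69.54%


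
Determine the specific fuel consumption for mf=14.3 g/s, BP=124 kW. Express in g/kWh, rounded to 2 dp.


SFC = (mf / BP) * 3600
Rate = 14.3 / 124 = 0.115323 g/(s*kW)
SFC = 0.115323 * 3600 = 415.16 g/kWh


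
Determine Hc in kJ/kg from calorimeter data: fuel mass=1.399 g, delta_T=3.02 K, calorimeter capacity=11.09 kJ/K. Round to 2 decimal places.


Hc = C_cal * delta_T / m_fuel
Q_released = 11.09 * 3.02 = 33.4918 kJ
m_fuel = 1.399 g = 1.399/1000 kg = 0.001399 kg
Hc = 33.4918 / 0.001399 = 23939.81 kJ/kg


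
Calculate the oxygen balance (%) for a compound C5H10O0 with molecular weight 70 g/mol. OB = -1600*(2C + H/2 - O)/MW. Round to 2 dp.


OB = -1600 * (2C + H/2 - O) / MW
Inner = 2*5 + 10/2 - 0 = 15.00
OB = -1600 * 15.00 / 70 = -342.86%


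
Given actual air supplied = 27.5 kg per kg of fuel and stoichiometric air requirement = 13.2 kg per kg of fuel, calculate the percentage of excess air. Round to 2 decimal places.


Excess air = actual - stoichiometric = 27.5 - 13.2 = 14.30 kg/kg fuel
Excess air % = (excess / stoich) * 100 = (14.30 / 13.2) * 100 = 108.33%


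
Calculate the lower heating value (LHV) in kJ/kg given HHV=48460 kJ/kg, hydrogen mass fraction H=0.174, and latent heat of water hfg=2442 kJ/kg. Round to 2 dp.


LHV = HHV - hfg * 9 * H
Water correction = 2442 * 9 * 0.174 = 3824.172 kJ/kg
LHV = 48460 - 3824.172 = 44635.83 kJ/kg


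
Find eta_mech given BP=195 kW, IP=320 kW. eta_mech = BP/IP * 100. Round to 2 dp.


eta_mech = (BP / IP) * 100
Ratio = 195 / 320 = 0.6094
eta_mech = 0.6094 * 100 = 60.94%


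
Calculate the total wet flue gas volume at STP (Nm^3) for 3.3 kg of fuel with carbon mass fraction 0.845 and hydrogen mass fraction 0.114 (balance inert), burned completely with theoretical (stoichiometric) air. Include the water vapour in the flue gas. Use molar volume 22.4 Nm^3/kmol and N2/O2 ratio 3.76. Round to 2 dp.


Per kg fuel: CO2 = (C/12 kmol)*22.4 = (0.845/12)*22.4 = 1.57733 Nm^3
Per kg fuel: H2O = (H/2 kmol)*22.4 = (0.114/2)*22.4 = 1.27680 Nm^3
O2 needed per kg fuel = C/12 + H/4 = 0.845/12 + 0.114/4 = 0.09891667 kmol
Per kg fuel: N2 = O2*3.76*22.4 = 0.09891667*3.76*22.4 = 8.33116 Nm^3
Total per kg = 1.57733 + 1.27680 + 8.33116 = 11.18529 Nm^3
Total = 11.18529 * 3.3 = 36.91 Nm^3


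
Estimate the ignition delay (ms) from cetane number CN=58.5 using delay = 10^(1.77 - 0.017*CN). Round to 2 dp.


delay = 10^(1.77 - 0.017*CN)
Exponent = 1.77 - 0.017*58.5 = 0.7755
delay = 10^0.7755 = 5.96 ms


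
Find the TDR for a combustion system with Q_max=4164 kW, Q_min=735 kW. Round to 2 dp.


TDR = Q_max / Q_min
TDR = 4164 / 735 = 5.67


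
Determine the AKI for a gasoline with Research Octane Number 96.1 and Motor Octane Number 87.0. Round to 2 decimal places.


AKI = (RON + MON) / 2
AKI = (96.1 + 87.0) / 2
AKI = 183.1 / 2 = 91.55


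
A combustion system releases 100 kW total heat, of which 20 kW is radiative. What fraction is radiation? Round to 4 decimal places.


f_rad = Q_rad / Q_total
f_rad = 20 / 100 = 0.2000


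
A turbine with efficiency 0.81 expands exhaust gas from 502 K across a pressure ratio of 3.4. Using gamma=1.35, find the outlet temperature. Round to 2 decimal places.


T_out = T_in * (1 - eta * (1 - PR^(-(gamma-1)/gamma)))
Exponent = -(1.35-1)/1.35 = -0.25925926
PR^exp = 3.4^(-0.25925926) = 0.72813041
Factor = 1 - 0.81*(1 - 0.72813041) = 0.77978563
T_out = 502 * 0.77978563 = 391.45 K


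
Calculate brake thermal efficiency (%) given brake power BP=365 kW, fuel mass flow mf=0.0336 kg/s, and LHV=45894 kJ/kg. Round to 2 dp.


eta_BTE = (BP / (mf * LHV)) * 100
Denominator = 0.0336 * 45894 = 1542.0384 kW
eta_BTE = (365 / 1542.0384) * 100 = 23.67%


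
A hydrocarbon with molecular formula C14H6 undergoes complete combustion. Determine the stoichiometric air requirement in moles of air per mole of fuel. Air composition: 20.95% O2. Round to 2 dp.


Balanced combustion: C14H6 + 15.5 O2 -> 14 CO2 + 3 H2O
O2 needed = C + H/4 = 14 + 6/4 = 15.50 moles
Air moles = O2 / 0.2095 = 15.50 / 0.2095 = 73.99 moles air


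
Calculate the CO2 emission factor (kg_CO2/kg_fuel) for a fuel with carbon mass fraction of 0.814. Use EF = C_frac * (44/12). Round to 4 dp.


EF = C_frac * (M_CO2 / M_C)
EF = 0.814 * (44/12)
EF = 0.814 * 3.666667 = 2.9847 kg_CO2/kg_fuel


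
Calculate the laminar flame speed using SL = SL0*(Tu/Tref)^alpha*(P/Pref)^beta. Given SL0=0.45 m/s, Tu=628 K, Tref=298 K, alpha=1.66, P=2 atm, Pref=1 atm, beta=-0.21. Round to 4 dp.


SL = SL0 * (Tu/Tref)^alpha * (P/Pref)^beta
T ratio = 628/298 = 2.10738255
(T ratio)^alpha = 2.10738255^1.66 = 3.446784
(P/Pref)^beta = 2^(-0.21) = 0.864537
SL = 0.45 * 3.446784 * 0.864537 = 1.3409 m/s


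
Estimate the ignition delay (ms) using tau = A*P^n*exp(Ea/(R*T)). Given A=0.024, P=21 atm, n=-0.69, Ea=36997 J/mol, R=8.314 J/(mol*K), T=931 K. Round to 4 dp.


tau = A * P^n * exp(Ea/(R*T))
P^n = 21^(-0.69) = 0.12236823
Ea/(R*T) = 36997/(8.314*931) = 4.779768
exp(Ea/(R*T)) = 119.076709
tau = 0.024 * 0.12236823 * 119.076709 = 0.3497 ms


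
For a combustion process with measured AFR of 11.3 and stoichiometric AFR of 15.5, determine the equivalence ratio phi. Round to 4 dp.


phi = AFR_stoich / AFR_actual
phi = 15.5 / 11.3 = 1.3717


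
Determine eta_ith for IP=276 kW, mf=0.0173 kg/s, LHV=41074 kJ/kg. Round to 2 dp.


eta_ith = (IP / (mf * LHV)) * 100
Denominator = 0.0173 * 41074 = 710.5802 kW
eta_ith = (276 / 710.5802) * 100 = 38.84%


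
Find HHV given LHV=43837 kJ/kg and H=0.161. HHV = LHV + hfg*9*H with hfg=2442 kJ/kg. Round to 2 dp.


HHV = LHV + hfg * 9 * H
Water addition = 2442 * 9 * 0.161 = 3538.458 kJ/kg
HHV = 43837 + 3538.458 = 47375.46 kJ/kg


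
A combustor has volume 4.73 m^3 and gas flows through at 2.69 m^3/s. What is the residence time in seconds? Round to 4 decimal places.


tau = V / Q_flow
tau = 4.73 / 2.69 = 1.7584 s


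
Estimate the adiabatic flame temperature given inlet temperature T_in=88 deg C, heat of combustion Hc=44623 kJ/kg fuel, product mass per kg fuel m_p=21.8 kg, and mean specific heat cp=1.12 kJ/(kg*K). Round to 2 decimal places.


T_ad = T_in + Hc / (m_p * cp)
Denominator = 21.8 * 1.12 = 24.4160
Temperature rise = 44623 / 24.4160 = 1827.61 K
T_ad = 88 + 1827.61 = 1915.61 deg C


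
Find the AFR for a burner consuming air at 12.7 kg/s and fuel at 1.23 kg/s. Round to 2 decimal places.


AFR = m_air / m_fuel
AFR = 12.7 / 1.23 = 10.33


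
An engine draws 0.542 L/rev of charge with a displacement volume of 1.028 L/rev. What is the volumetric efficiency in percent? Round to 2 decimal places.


eta_v = (V_actual / V_disp) * 100
Ratio = 0.542 / 1.028 = 0.5272
eta_v = 0.5272 * 100 = 52.72%


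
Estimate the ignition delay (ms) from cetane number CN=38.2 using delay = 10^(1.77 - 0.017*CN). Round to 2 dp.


delay = 10^(1.77 - 0.017*CN)
Exponent = 1.77 - 0.017*38.2 = 1.1206
delay = 10^1.1206 = 13.20 ms


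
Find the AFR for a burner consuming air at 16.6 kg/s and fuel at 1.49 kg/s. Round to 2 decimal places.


AFR = m_air / m_fuel
AFR = 16.6 / 1.49 = 11.14


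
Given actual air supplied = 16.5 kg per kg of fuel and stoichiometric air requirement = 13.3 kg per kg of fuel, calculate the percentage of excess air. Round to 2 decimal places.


Excess air = actual - stoichiometric = 16.5 - 13.3 = 3.20 kg/kg fuel
Excess air % = (excess / stoich) * 100 = (3.20 / 13.3) * 100 = 24.06%


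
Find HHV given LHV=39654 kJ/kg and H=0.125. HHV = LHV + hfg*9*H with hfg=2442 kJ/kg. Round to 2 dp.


HHV = LHV + hfg * 9 * H
Water addition = 2442 * 9 * 0.125 = 2747.250 kJ/kg
HHV = 39654 + 2747.250 = 42401.25 kJ/kg


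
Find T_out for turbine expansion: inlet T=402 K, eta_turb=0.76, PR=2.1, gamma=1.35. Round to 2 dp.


T_out = T_in * (1 - eta * (1 - PR^(-(gamma-1)/gamma)))
Exponent = -(1.35-1)/1.35 = -0.25925926
PR^exp = 2.1^(-0.25925926) = 0.82501466
Factor = 1 - 0.76*(1 - 0.82501466) = 0.86701114
T_out = 402 * 0.86701114 = 348.54 K


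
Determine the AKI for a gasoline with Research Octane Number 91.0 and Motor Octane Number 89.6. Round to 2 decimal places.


AKI = (RON + MON) / 2
AKI = (91.0 + 89.6) / 2
AKI = 180.6 / 2 = 90.30


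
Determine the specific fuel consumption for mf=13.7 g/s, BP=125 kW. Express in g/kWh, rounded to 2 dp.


SFC = (mf / BP) * 3600
Rate = 13.7 / 125 = 0.109600 g/(s*kW)
SFC = 0.109600 * 3600 = 394.56 g/kWh


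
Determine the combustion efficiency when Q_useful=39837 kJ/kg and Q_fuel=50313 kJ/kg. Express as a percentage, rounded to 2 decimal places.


Efficiency = (Q_useful / Q_fuel) * 100
Efficiency = (39837 / 50313) * 100
Efficiency = 0.7918 * 100 = 79.18%


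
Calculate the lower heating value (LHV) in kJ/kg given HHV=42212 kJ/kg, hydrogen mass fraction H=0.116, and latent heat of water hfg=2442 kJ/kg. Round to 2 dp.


LHV = HHV - hfg * 9 * H
Water correction = 2442 * 9 * 0.116 = 2549.448 kJ/kg
LHV = 42212 - 2549.448 = 39662.55 kJ/kg


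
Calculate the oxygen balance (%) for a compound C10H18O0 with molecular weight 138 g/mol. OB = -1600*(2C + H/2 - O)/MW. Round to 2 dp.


OB = -1600 * (2C + H/2 - O) / MW
Inner = 2*10 + 18/2 - 0 = 29.00
OB = -1600 * 29.00 / 138 = -336.23%


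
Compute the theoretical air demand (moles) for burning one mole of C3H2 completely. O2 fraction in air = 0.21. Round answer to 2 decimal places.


Balanced combustion: C3H2 + 3.5 O2 -> 3 CO2 + 1 H2O
O2 needed = C + H/4 = 3 + 2/4 = 3.50 moles
Air moles = O2 / 0.21 = 3.50 / 0.21 = 16.67 moles air


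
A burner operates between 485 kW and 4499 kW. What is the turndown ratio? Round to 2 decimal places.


TDR = Q_max / Q_min
TDR = 4499 / 485 = 9.28


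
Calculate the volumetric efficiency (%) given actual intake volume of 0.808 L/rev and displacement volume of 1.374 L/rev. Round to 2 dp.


eta_v = (V_actual / V_disp) * 100
Ratio = 0.808 / 1.374 = 0.5881
eta_v = 0.5881 * 100 = 58.81%


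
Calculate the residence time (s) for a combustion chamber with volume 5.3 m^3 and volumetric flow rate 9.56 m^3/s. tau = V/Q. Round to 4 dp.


tau = V / Q_flow
tau = 5.3 / 9.56 = 0.5544 s


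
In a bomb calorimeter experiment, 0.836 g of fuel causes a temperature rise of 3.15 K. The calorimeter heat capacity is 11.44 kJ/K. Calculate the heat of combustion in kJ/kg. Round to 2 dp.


Hc = C_cal * delta_T / m_fuel
Q_released = 11.44 * 3.15 = 36.0360 kJ
m_fuel = 0.836 g = 0.836/1000 kg = 0.000836 kg
Hc = 36.0360 / 0.000836 = 43105.26 kJ/kg


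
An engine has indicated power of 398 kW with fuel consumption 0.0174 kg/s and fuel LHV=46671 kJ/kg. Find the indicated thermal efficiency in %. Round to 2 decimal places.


eta_ith = (IP / (mf * LHV)) * 100
Denominator = 0.0174 * 46671 = 812.0754 kW
eta_ith = (398 / 812.0754) * 100 = 49.01%


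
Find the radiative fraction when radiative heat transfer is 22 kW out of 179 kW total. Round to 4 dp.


f_rad = Q_rad / Q_total
f_rad = 22 / 179 = 0.1229


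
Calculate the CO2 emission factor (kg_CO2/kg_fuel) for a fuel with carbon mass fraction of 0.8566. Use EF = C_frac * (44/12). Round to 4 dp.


EF = C_frac * (M_CO2 / M_C)
EF = 0.8566 * (44/12)
EF = 0.8566 * 3.666667 = 3.1409 kg_CO2/kg_fuel


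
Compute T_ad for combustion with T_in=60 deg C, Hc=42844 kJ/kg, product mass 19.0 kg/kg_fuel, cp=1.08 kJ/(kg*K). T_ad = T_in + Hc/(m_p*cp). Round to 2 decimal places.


T_ad = T_in + Hc / (m_p * cp)
Denominator = 19.0 * 1.08 = 20.5200
Temperature rise = 42844 / 20.5200 = 2087.91 K
T_ad = 60 + 2087.91 = 2147.91 deg C


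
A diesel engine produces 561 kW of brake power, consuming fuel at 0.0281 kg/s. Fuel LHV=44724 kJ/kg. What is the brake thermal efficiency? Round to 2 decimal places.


eta_BTE = (BP / (mf * LHV)) * 100
Denominator = 0.0281 * 44724 = 1256.7444 kW
eta_BTE = (561 / 1256.7444) * 100 = 44.64%


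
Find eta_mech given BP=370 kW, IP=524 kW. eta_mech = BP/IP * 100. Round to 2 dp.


eta_mech = (BP / IP) * 100
Ratio = 370 / 524 = 0.7061
eta_mech = 0.7061 * 100 = 70.61%


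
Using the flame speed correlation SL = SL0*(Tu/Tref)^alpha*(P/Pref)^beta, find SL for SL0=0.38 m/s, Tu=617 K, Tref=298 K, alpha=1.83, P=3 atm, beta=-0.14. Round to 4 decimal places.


SL = SL0 * (Tu/Tref)^alpha * (P/Pref)^beta
T ratio = 617/298 = 2.07046980
(T ratio)^alpha = 2.07046980^1.83 = 3.787966
(P/Pref)^beta = 3^(-0.14) = 0.857439
SL = 0.38 * 3.787966 * 0.857439 = 1.2342 m/s


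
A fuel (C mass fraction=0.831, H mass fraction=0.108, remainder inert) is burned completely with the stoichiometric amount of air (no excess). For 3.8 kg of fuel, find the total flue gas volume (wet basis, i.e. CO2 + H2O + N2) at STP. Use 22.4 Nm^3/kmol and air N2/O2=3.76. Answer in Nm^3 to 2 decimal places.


Per kg fuel: CO2 = (C/12 kmol)*22.4 = (0.831/12)*22.4 = 1.55120 Nm^3
Per kg fuel: H2O = (H/2 kmol)*22.4 = (0.108/2)*22.4 = 1.20960 Nm^3
O2 needed per kg fuel = C/12 + H/4 = 0.831/12 + 0.108/4 = 0.09625000 kmol
Per kg fuel: N2 = O2*3.76*22.4 = 0.09625000*3.76*22.4 = 8.10656 Nm^3
Total per kg = 1.55120 + 1.20960 + 8.10656 = 10.86736 Nm^3
Total = 10.86736 * 3.8 = 41.30 Nm^3


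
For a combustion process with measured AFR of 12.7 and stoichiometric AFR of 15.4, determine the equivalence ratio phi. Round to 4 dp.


phi = AFR_stoich / AFR_actual
phi = 15.4 / 12.7 = 1.2126


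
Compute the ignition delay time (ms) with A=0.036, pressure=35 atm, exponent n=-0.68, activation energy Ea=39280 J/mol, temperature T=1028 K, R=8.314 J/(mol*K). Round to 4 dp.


tau = A * P^n * exp(Ea/(R*T))
P^n = 35^(-0.68) = 0.08913202
Ea/(R*T) = 39280/(8.314*1028) = 4.595876
exp(Ea/(R*T)) = 99.074931
tau = 0.036 * 0.08913202 * 99.074931 = 0.3179 ms


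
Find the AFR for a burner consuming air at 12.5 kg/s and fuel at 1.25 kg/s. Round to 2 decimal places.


AFR = m_air / m_fuel
AFR = 12.5 / 1.25 = 10.00


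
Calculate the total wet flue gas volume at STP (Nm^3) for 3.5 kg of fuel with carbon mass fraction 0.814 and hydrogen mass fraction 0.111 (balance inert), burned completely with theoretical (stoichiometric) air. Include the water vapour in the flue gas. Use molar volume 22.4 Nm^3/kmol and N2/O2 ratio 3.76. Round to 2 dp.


Per kg fuel: CO2 = (C/12 kmol)*22.4 = (0.814/12)*22.4 = 1.51947 Nm^3
Per kg fuel: H2O = (H/2 kmol)*22.4 = (0.111/2)*22.4 = 1.24320 Nm^3
O2 needed per kg fuel = C/12 + H/4 = 0.814/12 + 0.111/4 = 0.09558333 kmol
Per kg fuel: N2 = O2*3.76*22.4 = 0.09558333*3.76*22.4 = 8.05041 Nm^3
Total per kg = 1.51947 + 1.24320 + 8.05041 = 10.81308 Nm^3
Total = 10.81308 * 3.5 = 37.85 Nm^3


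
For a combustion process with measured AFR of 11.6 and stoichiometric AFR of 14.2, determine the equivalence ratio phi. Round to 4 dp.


phi = AFR_stoich / AFR_actual
phi = 14.2 / 11.6 = 1.2241


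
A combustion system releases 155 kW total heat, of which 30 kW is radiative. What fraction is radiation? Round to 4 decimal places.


f_rad = Q_rad / Q_total
f_rad = 30 / 155 = 0.1935


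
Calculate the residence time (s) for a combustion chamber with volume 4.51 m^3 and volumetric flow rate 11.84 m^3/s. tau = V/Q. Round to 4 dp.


tau = V / Q_flow
tau = 4.51 / 11.84 = 0.3809 s


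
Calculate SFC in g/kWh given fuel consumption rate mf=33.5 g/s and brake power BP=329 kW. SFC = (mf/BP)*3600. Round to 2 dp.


SFC = (mf / BP) * 3600
Rate = 33.5 / 329 = 0.101824 g/(s*kW)
SFC = 0.101824 * 3600 = 366.57 g/kWh


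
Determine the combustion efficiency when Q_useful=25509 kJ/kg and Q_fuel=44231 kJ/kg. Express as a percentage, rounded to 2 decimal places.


Efficiency = (Q_useful / Q_fuel) * 100
Efficiency = (25509 / 44231) * 100
Efficiency = 0.5767 * 100 = 57.67%


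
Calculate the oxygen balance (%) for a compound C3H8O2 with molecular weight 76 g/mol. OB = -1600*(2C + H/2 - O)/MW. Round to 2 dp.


OB = -1600 * (2C + H/2 - O) / MW
Inner = 2*3 + 8/2 - 2 = 8.00
OB = -1600 * 8.00 / 76 = -168.42%


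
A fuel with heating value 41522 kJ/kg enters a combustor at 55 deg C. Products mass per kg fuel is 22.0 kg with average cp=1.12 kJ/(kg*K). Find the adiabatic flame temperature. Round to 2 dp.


T_ad = T_in + Hc / (m_p * cp)
Denominator = 22.0 * 1.12 = 24.6400
Temperature rise = 41522 / 24.6400 = 1685.15 K
T_ad = 55 + 1685.15 = 1740.15 deg C


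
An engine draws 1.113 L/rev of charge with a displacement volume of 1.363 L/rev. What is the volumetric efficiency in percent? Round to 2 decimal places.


eta_v = (V_actual / V_disp) * 100
Ratio = 1.113 / 1.363 = 0.8166
eta_v = 0.8166 * 100 = 81.66%


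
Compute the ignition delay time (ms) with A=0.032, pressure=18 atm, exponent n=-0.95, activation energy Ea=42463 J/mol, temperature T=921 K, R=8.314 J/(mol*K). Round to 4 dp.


tau = A * P^n * exp(Ea/(R*T))
P^n = 18^(-0.95) = 0.06419351
Ea/(R*T) = 42463/(8.314*921) = 5.545504
exp(Ea/(R*T)) = 256.083613
tau = 0.032 * 0.06419351 * 256.083613 = 0.5260 ms


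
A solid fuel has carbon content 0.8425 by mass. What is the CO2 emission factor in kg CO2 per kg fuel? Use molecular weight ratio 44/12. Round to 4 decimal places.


EF = C_frac * (M_CO2 / M_C)
EF = 0.8425 * (44/12)
EF = 0.8425 * 3.666667 = 3.0892 kg_CO2/kg_fuel


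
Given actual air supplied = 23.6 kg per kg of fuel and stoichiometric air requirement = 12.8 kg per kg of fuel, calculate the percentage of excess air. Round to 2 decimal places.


Excess air = actual - stoichiometric = 23.6 - 12.8 = 10.80 kg/kg fuel
Excess air % = (excess / stoich) * 100 = (10.80 / 12.8) * 100 = 84.38%


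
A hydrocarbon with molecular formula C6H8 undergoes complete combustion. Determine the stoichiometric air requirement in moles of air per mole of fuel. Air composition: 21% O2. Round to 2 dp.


Balanced combustion: C6H8 + 8 O2 -> 6 CO2 + 4 H2O
O2 needed = C + H/4 = 6 + 8/4 = 8.00 moles
Air moles = O2 / 0.21 = 8.00 / 0.21 = 38.10 moles air


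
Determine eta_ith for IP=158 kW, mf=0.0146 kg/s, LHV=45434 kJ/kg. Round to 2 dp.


eta_ith = (IP / (mf * LHV)) * 100
Denominator = 0.0146 * 45434 = 663.3364 kW
eta_ith = (158 / 663.3364) * 100 = 23.82%


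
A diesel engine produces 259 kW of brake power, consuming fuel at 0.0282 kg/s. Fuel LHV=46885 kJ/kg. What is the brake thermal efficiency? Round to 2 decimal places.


eta_BTE = (BP / (mf * LHV)) * 100
Denominator = 0.0282 * 46885 = 1322.1570 kW
eta_BTE = (259 / 1322.1570) * 100 = 19.59%


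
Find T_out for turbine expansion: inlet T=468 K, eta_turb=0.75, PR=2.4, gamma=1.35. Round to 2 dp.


T_out = T_in * (1 - eta * (1 - PR^(-(gamma-1)/gamma)))
Exponent = -(1.35-1)/1.35 = -0.25925926
PR^exp = 2.4^(-0.25925926) = 0.79694200
Factor = 1 - 0.75*(1 - 0.79694200) = 0.84770650
T_out = 468 * 0.84770650 = 396.73 K


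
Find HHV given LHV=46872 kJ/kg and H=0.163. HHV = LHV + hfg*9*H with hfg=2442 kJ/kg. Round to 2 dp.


HHV = LHV + hfg * 9 * H
Water addition = 2442 * 9 * 0.163 = 3582.414 kJ/kg
HHV = 46872 + 3582.414 = 50454.41 kJ/kg


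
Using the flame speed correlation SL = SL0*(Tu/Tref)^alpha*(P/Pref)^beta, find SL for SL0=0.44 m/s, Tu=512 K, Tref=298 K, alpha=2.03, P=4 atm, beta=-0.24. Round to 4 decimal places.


SL = SL0 * (Tu/Tref)^alpha * (P/Pref)^beta
T ratio = 512/298 = 1.71812081
(T ratio)^alpha = 1.71812081^2.03 = 3.000261
(P/Pref)^beta = 4^(-0.24) = 0.716978
SL = 0.44 * 3.000261 * 0.716978 = 0.9465 m/s


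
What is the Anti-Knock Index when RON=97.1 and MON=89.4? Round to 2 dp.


AKI = (RON + MON) / 2
AKI = (97.1 + 89.4) / 2
AKI = 186.5 / 2 = 93.25


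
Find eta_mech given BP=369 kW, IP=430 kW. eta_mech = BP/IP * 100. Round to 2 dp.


eta_mech = (BP / IP) * 100
Ratio = 369 / 430 = 0.8581
eta_mech = 0.8581 * 100 = 85.81%


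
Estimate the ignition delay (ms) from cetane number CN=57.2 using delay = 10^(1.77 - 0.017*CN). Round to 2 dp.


delay = 10^(1.77 - 0.017*CN)
Exponent = 1.77 - 0.017*57.2 = 0.7976
delay = 10^0.7976 = 6.27 ms


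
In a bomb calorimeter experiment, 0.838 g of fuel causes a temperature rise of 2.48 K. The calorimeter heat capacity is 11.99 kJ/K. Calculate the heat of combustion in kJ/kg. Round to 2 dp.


Hc = C_cal * delta_T / m_fuel
Q_released = 11.99 * 2.48 = 29.7352 kJ
m_fuel = 0.838 g = 0.838/1000 kg = 0.000838 kg
Hc = 29.7352 / 0.000838 = 35483.53 kJ/kg


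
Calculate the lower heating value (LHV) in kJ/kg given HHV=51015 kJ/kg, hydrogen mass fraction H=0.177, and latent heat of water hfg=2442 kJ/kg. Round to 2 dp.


LHV = HHV - hfg * 9 * H
Water correction = 2442 * 9 * 0.177 = 3890.106 kJ/kg
LHV = 51015 - 3890.106 = 47124.89 kJ/kg


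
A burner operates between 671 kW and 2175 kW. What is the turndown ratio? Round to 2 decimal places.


TDR = Q_max / Q_min
TDR = 2175 / 671 = 3.24


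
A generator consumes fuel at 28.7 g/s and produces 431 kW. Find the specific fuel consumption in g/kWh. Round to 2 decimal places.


SFC = (mf / BP) * 3600
Rate = 28.7 / 431 = 0.066589 g/(s*kW)
SFC = 0.066589 * 3600 = 239.72 g/kWh


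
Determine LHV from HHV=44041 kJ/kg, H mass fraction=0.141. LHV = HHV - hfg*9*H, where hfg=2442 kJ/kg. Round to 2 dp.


LHV = HHV - hfg * 9 * H
Water correction = 2442 * 9 * 0.141 = 3098.898 kJ/kg
LHV = 44041 - 3098.898 = 40942.10 kJ/kg


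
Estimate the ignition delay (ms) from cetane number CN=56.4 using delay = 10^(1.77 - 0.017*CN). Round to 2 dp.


delay = 10^(1.77 - 0.017*CN)
Exponent = 1.77 - 0.017*56.4 = 0.8112
delay = 10^0.8112 = 6.47 ms


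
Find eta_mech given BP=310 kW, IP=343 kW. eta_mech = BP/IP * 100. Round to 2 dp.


eta_mech = (BP / IP) * 100
Ratio = 310 / 343 = 0.9038
eta_mech = 0.9038 * 100 = 90.38%


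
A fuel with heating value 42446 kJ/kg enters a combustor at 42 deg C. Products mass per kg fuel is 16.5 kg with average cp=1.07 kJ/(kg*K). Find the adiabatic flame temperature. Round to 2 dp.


T_ad = T_in + Hc / (m_p * cp)
Denominator = 16.5 * 1.07 = 17.6550
Temperature rise = 42446 / 17.6550 = 2404.19 K
T_ad = 42 + 2404.19 = 2446.19 deg C


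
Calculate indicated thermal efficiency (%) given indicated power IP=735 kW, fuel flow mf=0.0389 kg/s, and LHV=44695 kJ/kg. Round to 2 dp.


eta_ith = (IP / (mf * LHV)) * 100
Denominator = 0.0389 * 44695 = 1738.6355 kW
eta_ith = (735 / 1738.6355) * 100 = 42.27%


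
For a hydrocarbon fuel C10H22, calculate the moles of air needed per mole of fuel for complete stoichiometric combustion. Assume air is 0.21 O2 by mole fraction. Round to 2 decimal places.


Balanced combustion: C10H22 + 15.5 O2 -> 10 CO2 + 11 H2O
O2 needed = C + H/4 = 10 + 22/4 = 15.50 moles
Air moles = O2 / 0.21 = 15.50 / 0.21 = 73.81 moles air


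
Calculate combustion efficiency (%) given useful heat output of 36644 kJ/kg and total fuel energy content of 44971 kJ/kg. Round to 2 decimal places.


Efficiency = (Q_useful / Q_fuel) * 100
Efficiency = (36644 / 44971) * 100
Efficiency = 0.8148 * 100 = 81.48%


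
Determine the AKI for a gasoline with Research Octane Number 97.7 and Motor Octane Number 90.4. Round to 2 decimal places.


AKI = (RON + MON) / 2
AKI = (97.7 + 90.4) / 2
AKI = 188.1 / 2 = 94.05


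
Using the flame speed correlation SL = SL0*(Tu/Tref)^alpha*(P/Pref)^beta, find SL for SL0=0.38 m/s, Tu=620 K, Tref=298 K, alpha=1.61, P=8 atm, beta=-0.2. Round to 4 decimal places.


SL = SL0 * (Tu/Tref)^alpha * (P/Pref)^beta
T ratio = 620/298 = 2.08053691
(T ratio)^alpha = 2.08053691^1.61 = 3.252838
(P/Pref)^beta = 8^(-0.2) = 0.659754
SL = 0.38 * 3.252838 * 0.659754 = 0.8155 m/s


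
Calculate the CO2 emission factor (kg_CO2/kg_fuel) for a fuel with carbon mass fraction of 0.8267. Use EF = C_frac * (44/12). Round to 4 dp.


EF = C_frac * (M_CO2 / M_C)
EF = 0.8267 * (44/12)
EF = 0.8267 * 3.666667 = 3.0312 kg_CO2/kg_fuel


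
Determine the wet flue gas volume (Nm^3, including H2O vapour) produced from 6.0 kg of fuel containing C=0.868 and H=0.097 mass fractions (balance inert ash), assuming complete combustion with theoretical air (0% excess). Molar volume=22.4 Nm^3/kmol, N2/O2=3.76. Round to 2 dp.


Per kg fuel: CO2 = (C/12 kmol)*22.4 = (0.868/12)*22.4 = 1.62027 Nm^3
Per kg fuel: H2O = (H/2 kmol)*22.4 = (0.097/2)*22.4 = 1.08640 Nm^3
O2 needed per kg fuel = C/12 + H/4 = 0.868/12 + 0.097/4 = 0.09658333 kmol
Per kg fuel: N2 = O2*3.76*22.4 = 0.09658333*3.76*22.4 = 8.13463 Nm^3
Total per kg = 1.62027 + 1.08640 + 8.13463 = 10.84130 Nm^3
Total = 10.84130 * 6.0 = 65.05 Nm^3


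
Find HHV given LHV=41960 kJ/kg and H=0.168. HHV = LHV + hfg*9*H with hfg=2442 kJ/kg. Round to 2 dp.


HHV = LHV + hfg * 9 * H
Water addition = 2442 * 9 * 0.168 = 3692.304 kJ/kg
HHV = 41960 + 3692.304 = 45652.30 kJ/kg


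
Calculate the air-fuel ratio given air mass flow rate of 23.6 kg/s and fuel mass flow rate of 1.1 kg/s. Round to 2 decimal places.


AFR = m_air / m_fuel
AFR = 23.6 / 1.1 = 21.45


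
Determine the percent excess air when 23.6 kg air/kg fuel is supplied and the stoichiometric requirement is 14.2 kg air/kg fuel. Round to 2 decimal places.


Excess air = actual - stoichiometric = 23.6 - 14.2 = 9.40 kg/kg fuel
Excess air % = (excess / stoich) * 100 = (9.40 / 14.2) * 100 = 66.20%


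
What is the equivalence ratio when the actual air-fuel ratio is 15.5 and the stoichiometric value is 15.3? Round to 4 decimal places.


phi = AFR_stoich / AFR_actual
phi = 15.3 / 15.5 = 0.9871


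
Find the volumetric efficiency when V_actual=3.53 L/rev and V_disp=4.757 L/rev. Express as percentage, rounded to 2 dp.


eta_v = (V_actual / V_disp) * 100
Ratio = 3.53 / 4.757 = 0.7421
eta_v = 0.7421 * 100 = 74.21%


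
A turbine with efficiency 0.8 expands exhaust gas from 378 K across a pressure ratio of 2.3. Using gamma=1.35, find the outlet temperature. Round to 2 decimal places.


T_out = T_in * (1 - eta * (1 - PR^(-(gamma-1)/gamma)))
Exponent = -(1.35-1)/1.35 = -0.25925926
PR^exp = 2.3^(-0.25925926) = 0.80578413
Factor = 1 - 0.8*(1 - 0.80578413) = 0.84462730
T_out = 378 * 0.84462730 = 319.27 K


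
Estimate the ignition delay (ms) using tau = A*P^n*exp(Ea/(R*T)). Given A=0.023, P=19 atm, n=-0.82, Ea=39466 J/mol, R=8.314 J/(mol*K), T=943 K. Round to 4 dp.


tau = A * P^n * exp(Ea/(R*T))
P^n = 19^(-0.82) = 0.08941740
Ea/(R*T) = 39466/(8.314*943) = 5.033863
exp(Ea/(R*T)) = 153.524948
tau = 0.023 * 0.08941740 * 153.524948 = 0.3157 ms


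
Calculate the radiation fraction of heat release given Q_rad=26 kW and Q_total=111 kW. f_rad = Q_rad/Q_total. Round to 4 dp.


f_rad = Q_rad / Q_total
f_rad = 26 / 111 = 0.2342


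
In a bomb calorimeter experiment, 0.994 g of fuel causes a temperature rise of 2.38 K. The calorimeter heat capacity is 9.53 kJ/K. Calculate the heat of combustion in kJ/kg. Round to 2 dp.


Hc = C_cal * delta_T / m_fuel
Q_released = 9.53 * 2.38 = 22.6814 kJ
m_fuel = 0.994 g = 0.994/1000 kg = 0.000994 kg
Hc = 22.6814 / 0.000994 = 22818.31 kJ/kg


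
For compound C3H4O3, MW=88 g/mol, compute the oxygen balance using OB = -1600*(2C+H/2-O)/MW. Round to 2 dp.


OB = -1600 * (2C + H/2 - O) / MW
Inner = 2*3 + 4/2 - 3 = 5.00
OB = -1600 * 5.00 / 88 = -90.91%


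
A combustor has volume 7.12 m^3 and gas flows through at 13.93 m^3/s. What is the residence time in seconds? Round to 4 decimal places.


tau = V / Q_flow
tau = 7.12 / 13.93 = 0.5111 s


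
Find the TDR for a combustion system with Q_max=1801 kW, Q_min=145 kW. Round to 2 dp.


TDR = Q_max / Q_min
TDR = 1801 / 145 = 12.42


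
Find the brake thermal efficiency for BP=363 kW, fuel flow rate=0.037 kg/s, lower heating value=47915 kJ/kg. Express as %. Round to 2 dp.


eta_BTE = (BP / (mf * LHV)) * 100
Denominator = 0.037 * 47915 = 1772.8550 kW
eta_BTE = (363 / 1772.8550) * 100 = 20.48%


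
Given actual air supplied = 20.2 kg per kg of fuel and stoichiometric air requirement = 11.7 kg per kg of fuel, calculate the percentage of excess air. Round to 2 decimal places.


Excess air = actual - stoichiometric = 20.2 - 11.7 = 8.50 kg/kg fuel
Excess air % = (excess / stoich) * 100 = (8.50 / 11.7) * 100 = 72.65%


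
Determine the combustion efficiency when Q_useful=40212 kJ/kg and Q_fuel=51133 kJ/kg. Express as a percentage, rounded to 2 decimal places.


Efficiency = (Q_useful / Q_fuel) * 100
Efficiency = (40212 / 51133) * 100
Efficiency = 0.7864 * 100 = 78.64%


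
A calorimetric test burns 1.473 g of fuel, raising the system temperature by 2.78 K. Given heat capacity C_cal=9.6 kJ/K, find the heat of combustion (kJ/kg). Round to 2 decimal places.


Hc = C_cal * delta_T / m_fuel
Q_released = 9.6 * 2.78 = 26.6880 kJ
m_fuel = 1.473 g = 1.473/1000 kg = 0.001473 kg
Hc = 26.6880 / 0.001473 = 18118.13 kJ/kg


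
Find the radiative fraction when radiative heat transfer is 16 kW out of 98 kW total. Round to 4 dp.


f_rad = Q_rad / Q_total
f_rad = 16 / 98 = 0.1633


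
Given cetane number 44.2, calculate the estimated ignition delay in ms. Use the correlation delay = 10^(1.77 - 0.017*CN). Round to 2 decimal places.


delay = 10^(1.77 - 0.017*CN)
Exponent = 1.77 - 0.017*44.2 = 1.0186
delay = 10^1.0186 = 10.44 ms


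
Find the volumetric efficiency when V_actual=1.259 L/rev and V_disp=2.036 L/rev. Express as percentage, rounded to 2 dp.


eta_v = (V_actual / V_disp) * 100
Ratio = 1.259 / 2.036 = 0.6184
eta_v = 0.6184 * 100 = 61.84%


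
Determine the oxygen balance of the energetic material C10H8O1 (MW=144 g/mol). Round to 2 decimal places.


OB = -1600 * (2C + H/2 - O) / MW
Inner = 2*10 + 8/2 - 1 = 23.00
OB = -1600 * 23.00 / 144 = -255.56%


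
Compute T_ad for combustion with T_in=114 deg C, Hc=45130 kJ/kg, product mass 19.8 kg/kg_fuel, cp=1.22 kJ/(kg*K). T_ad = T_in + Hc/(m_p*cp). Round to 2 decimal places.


T_ad = T_in + Hc / (m_p * cp)
Denominator = 19.8 * 1.22 = 24.1560
Temperature rise = 45130 / 24.1560 = 1868.27 K
T_ad = 114 + 1868.27 = 1982.27 deg C


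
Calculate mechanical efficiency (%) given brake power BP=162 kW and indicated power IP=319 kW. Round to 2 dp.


eta_mech = (BP / IP) * 100
Ratio = 162 / 319 = 0.5078
eta_mech = 0.5078 * 100 = 50.78%


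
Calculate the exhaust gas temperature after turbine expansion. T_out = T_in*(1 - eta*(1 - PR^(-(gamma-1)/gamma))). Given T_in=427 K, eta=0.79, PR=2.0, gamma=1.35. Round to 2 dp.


T_out = T_in * (1 - eta * (1 - PR^(-(gamma-1)/gamma)))
Exponent = -(1.35-1)/1.35 = -0.25925926
PR^exp = 2.0^(-0.25925926) = 0.83551680
Factor = 1 - 0.79*(1 - 0.83551680) = 0.87005827
T_out = 427 * 0.87005827 = 371.51 K


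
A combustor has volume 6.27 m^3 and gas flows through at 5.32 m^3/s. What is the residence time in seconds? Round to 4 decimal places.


tau = V / Q_flow
tau = 6.27 / 5.32 = 1.1786 s


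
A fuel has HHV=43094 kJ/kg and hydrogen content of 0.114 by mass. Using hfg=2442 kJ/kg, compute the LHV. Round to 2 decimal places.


LHV = HHV - hfg * 9 * H
Water correction = 2442 * 9 * 0.114 = 2505.492 kJ/kg
LHV = 43094 - 2505.492 = 40588.51 kJ/kg


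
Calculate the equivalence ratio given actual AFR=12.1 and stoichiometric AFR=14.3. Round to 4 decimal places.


phi = AFR_stoich / AFR_actual
phi = 14.3 / 12.1 = 1.1818


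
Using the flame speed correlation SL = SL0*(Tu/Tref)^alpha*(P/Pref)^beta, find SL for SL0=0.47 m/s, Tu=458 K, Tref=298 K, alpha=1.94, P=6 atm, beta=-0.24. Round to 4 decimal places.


SL = SL0 * (Tu/Tref)^alpha * (P/Pref)^beta
T ratio = 458/298 = 1.53691275
(T ratio)^alpha = 1.53691275^1.94 = 2.301969
(P/Pref)^beta = 6^(-0.24) = 0.650495
SL = 0.47 * 2.301969 * 0.650495 = 0.7038 m/s


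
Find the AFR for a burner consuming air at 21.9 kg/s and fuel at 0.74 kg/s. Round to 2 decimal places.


AFR = m_air / m_fuel
AFR = 21.9 / 0.74 = 29.59


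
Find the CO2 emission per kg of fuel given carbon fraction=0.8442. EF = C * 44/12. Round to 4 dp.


EF = C_frac * (M_CO2 / M_C)
EF = 0.8442 * (44/12)
EF = 0.8442 * 3.666667 = 3.0954 kg_CO2/kg_fuel


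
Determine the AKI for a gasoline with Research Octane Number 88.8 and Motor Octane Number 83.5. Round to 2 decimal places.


AKI = (RON + MON) / 2
AKI = (88.8 + 83.5) / 2
AKI = 172.3 / 2 = 86.15


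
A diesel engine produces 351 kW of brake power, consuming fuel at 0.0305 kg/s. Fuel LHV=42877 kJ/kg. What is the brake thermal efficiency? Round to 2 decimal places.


eta_BTE = (BP / (mf * LHV)) * 100
Denominator = 0.0305 * 42877 = 1307.7485 kW
eta_BTE = (351 / 1307.7485) * 100 = 26.84%


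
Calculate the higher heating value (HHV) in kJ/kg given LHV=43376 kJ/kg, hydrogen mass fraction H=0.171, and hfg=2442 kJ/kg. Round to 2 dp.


HHV = LHV + hfg * 9 * H
Water addition = 2442 * 9 * 0.171 = 3758.238 kJ/kg
HHV = 43376 + 3758.238 = 47134.24 kJ/kg


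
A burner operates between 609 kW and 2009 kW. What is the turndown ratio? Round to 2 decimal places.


TDR = Q_max / Q_min
TDR = 2009 / 609 = 3.30


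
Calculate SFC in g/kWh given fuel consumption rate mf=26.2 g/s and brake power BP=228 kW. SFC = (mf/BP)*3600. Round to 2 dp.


SFC = (mf / BP) * 3600
Rate = 26.2 / 228 = 0.114912 g/(s*kW)
SFC = 0.114912 * 3600 = 413.68 g/kWh


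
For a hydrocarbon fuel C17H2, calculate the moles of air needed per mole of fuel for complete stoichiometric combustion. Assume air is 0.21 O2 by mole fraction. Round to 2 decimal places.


Balanced combustion: C17H2 + 17.5 O2 -> 17 CO2 + 1 H2O
O2 needed = C + H/4 = 17 + 2/4 = 17.50 moles
Air moles = O2 / 0.21 = 17.50 / 0.21 = 83.33 moles air


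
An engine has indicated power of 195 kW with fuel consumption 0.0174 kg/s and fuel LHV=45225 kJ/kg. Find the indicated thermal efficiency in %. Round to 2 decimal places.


eta_ith = (IP / (mf * LHV)) * 100
Denominator = 0.0174 * 45225 = 786.9150 kW
eta_ith = (195 / 786.9150) * 100 = 24.78%


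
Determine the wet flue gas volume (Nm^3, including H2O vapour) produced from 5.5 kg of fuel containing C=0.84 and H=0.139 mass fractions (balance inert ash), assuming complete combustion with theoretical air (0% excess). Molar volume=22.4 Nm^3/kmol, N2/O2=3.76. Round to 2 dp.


Per kg fuel: CO2 = (C/12 kmol)*22.4 = (0.84/12)*22.4 = 1.56800 Nm^3
Per kg fuel: H2O = (H/2 kmol)*22.4 = (0.139/2)*22.4 = 1.55680 Nm^3
O2 needed per kg fuel = C/12 + H/4 = 0.84/12 + 0.139/4 = 0.10475000 kmol
Per kg fuel: N2 = O2*3.76*22.4 = 0.10475000*3.76*22.4 = 8.82246 Nm^3
Total per kg = 1.56800 + 1.55680 + 8.82246 = 11.94726 Nm^3
Total = 11.94726 * 5.5 = 65.71 Nm^3


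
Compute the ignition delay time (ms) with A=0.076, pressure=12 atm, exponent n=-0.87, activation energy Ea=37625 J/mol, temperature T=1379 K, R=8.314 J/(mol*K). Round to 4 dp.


tau = A * P^n * exp(Ea/(R*T))
P^n = 12^(-0.87) = 0.11510980
Ea/(R*T) = 37625/(8.314*1379) = 3.281725
exp(Ea/(R*T)) = 26.621663
tau = 0.076 * 0.11510980 * 26.621663 = 0.2329 ms


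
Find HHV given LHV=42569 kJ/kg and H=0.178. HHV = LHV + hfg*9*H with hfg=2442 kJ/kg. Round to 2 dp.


HHV = LHV + hfg * 9 * H
Water addition = 2442 * 9 * 0.178 = 3912.084 kJ/kg
HHV = 42569 + 3912.084 = 46481.08 kJ/kg


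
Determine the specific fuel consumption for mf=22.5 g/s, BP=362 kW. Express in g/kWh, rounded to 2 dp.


SFC = (mf / BP) * 3600
Rate = 22.5 / 362 = 0.062155 g/(s*kW)
SFC = 0.062155 * 3600 = 223.76 g/kWh


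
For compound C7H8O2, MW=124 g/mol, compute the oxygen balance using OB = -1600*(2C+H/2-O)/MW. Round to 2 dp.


OB = -1600 * (2C + H/2 - O) / MW
Inner = 2*7 + 8/2 - 2 = 16.00
OB = -1600 * 16.00 / 124 = -206.45%


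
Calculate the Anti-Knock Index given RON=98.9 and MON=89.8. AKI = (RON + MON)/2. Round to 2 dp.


AKI = (RON + MON) / 2
AKI = (98.9 + 89.8) / 2
AKI = 188.7 / 2 = 94.35


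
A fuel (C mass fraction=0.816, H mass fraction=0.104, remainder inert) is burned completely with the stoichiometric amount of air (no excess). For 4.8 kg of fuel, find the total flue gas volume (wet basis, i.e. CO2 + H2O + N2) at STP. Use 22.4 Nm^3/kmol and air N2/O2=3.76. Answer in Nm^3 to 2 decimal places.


Per kg fuel: CO2 = (C/12 kmol)*22.4 = (0.816/12)*22.4 = 1.52320 Nm^3
Per kg fuel: H2O = (H/2 kmol)*22.4 = (0.104/2)*22.4 = 1.16480 Nm^3
O2 needed per kg fuel = C/12 + H/4 = 0.816/12 + 0.104/4 = 0.09400000 kmol
Per kg fuel: N2 = O2*3.76*22.4 = 0.09400000*3.76*22.4 = 7.91706 Nm^3
Total per kg = 1.52320 + 1.16480 + 7.91706 = 10.60506 Nm^3
Total = 10.60506 * 4.8 = 50.90 Nm^3


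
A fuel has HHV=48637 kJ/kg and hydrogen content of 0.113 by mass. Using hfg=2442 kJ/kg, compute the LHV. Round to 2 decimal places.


LHV = HHV - hfg * 9 * H
Water correction = 2442 * 9 * 0.113 = 2483.514 kJ/kg
LHV = 48637 - 2483.514 = 46153.49 kJ/kg


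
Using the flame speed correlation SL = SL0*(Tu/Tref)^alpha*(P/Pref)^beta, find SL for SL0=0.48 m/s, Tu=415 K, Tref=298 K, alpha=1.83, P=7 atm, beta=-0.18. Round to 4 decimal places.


SL = SL0 * (Tu/Tref)^alpha * (P/Pref)^beta
T ratio = 415/298 = 1.39261745
(T ratio)^alpha = 1.39261745^1.83 = 1.833210
(P/Pref)^beta = 7^(-0.18) = 0.704502
SL = 0.48 * 1.833210 * 0.704502 = 0.6199 m/s


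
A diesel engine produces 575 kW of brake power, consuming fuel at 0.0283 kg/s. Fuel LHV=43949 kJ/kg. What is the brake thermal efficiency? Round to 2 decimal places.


eta_BTE = (BP / (mf * LHV)) * 100
Denominator = 0.0283 * 43949 = 1243.7567 kW
eta_BTE = (575 / 1243.7567) * 100 = 46.23%


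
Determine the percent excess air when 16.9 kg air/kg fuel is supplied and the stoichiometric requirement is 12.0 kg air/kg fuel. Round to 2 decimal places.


Excess air = actual - stoichiometric = 16.9 - 12.0 = 4.90 kg/kg fuel
Excess air % = (excess / stoich) * 100 = (4.90 / 12.0) * 100 = 40.83%


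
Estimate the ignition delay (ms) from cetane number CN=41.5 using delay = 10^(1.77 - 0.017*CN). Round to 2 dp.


delay = 10^(1.77 - 0.017*CN)
Exponent = 1.77 - 0.017*41.5 = 1.0645
delay = 10^1.0645 = 11.60 ms
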